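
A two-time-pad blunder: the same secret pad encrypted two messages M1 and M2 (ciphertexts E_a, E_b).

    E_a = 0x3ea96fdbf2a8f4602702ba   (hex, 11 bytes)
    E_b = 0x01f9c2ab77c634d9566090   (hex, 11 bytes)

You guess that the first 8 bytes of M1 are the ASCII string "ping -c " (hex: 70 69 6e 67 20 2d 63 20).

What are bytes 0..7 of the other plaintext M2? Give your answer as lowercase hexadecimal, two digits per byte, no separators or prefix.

First, E_a ⊕ E_b = (M1 ⊕ K) ⊕ (M2 ⊕ K) = M1 ⊕ M2, so the key drops out. Then M2 = (M1 ⊕ M2) ⊕ M1 over the first 8 bytes.
byte 0: (3e ⊕ 01) ⊕ 70 = 3f ⊕ 70 = 4f
byte 1: (a9 ⊕ f9) ⊕ 69 = 50 ⊕ 69 = 39
byte 2: (6f ⊕ c2) ⊕ 6e = ad ⊕ 6e = c3
byte 3: (db ⊕ ab) ⊕ 67 = 70 ⊕ 67 = 17
byte 4: (f2 ⊕ 77) ⊕ 20 = 85 ⊕ 20 = a5
byte 5: (a8 ⊕ c6) ⊕ 2d = 6e ⊕ 2d = 43
byte 6: (f4 ⊕ 34) ⊕ 63 = c0 ⊕ 63 = a3
byte 7: (60 ⊕ d9) ⊕ 20 = b9 ⊕ 20 = 99

4f39c317a543a399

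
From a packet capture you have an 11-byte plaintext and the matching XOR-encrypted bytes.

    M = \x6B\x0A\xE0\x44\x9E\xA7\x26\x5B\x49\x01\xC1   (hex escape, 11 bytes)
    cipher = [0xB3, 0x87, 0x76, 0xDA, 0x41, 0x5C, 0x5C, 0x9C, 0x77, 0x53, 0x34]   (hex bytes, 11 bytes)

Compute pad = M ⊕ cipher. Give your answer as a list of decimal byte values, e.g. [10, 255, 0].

Since cipher = M ⊕ pad, XORing both sides with M gives pad = M ⊕ cipher.
6b ^ b3 = d8
0a ^ 87 = 8d
e0 ^ 76 = 96
44 ^ da = 9e
9e ^ 41 = df
a7 ^ 5c = fb
26 ^ 5c = 7a
5b ^ 9c = c7
49 ^ 77 = 3e
01 ^ 53 = 52
c1 ^ 34 = f5

[216, 141, 150, 158, 223, 251, 122, 199, 62, 82, 245]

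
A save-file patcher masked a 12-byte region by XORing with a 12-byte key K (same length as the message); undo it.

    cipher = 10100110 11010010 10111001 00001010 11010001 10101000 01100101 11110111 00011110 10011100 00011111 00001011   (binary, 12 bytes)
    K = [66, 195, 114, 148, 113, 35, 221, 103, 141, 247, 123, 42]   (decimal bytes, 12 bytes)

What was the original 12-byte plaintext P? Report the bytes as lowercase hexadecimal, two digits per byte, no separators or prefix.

XOR is its own inverse, so applying the key byte-wise gives the result directly.
10100110 ⊕ 01000010 = 11100100
11010010 ⊕ 11000011 = 00010001
10111001 ⊕ 01110010 = 11001011
00001010 ⊕ 10010100 = 10011110
11010001 ⊕ 01110001 = 10100000
10101000 ⊕ 00100011 = 10001011
01100101 ⊕ 11011101 = 10111000
11110111 ⊕ 01100111 = 10010000
00011110 ⊕ 10001101 = 10010011
10011100 ⊕ 11110111 = 01101011
00011111 ⊕ 01111011 = 01100100
00001011 ⊕ 00101010 = 00100001

e411cb9ea08bb890936b6421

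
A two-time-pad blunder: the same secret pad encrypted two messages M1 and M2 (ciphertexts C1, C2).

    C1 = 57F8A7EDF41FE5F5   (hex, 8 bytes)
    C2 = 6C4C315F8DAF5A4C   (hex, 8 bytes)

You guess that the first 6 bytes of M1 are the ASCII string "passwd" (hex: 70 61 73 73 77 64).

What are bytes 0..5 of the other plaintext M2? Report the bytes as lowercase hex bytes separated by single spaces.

4b d5 e5 c1 0e d4

First, C1 ⊕ C2 = (M1 ⊕ K) ⊕ (M2 ⊕ K) = M1 ⊕ M2, so the key drops out. Then M2 = (M1 ⊕ M2) ⊕ M1 over the first 6 bytes.
byte 0: (57 xor 6c) xor 70 = 3b xor 70 = 4b
byte 1: (f8 xor 4c) xor 61 = b4 xor 61 = d5
byte 2: (a7 xor 31) xor 73 = 96 xor 73 = e5
byte 3: (ed xor 5f) xor 73 = b2 xor 73 = c1
byte 4: (f4 xor 8d) xor 77 = 79 xor 77 = 0e
byte 5: (1f xor af) xor 64 = b0 xor 64 = d4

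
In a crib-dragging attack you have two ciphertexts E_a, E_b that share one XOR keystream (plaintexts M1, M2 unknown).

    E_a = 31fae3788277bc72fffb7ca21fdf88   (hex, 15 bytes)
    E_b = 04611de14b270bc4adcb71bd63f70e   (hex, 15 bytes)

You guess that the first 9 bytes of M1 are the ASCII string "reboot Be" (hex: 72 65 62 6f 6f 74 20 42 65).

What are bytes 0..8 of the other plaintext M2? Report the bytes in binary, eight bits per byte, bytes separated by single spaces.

01000111 11111110 10011100 11110110 10100110 00100100 10010111 11110100 00110111

First, E_a ⊕ E_b = (M1 ⊕ K) ⊕ (M2 ⊕ K) = M1 ⊕ M2, so the key drops out. Then M2 = (M1 ⊕ M2) ⊕ M1 over the first 9 bytes.
byte 0: (31 ^ 04) ^ 72 = 35 ^ 72 = 47
byte 1: (fa ^ 61) ^ 65 = 9b ^ 65 = fe
byte 2: (e3 ^ 1d) ^ 62 = fe ^ 62 = 9c
byte 3: (78 ^ e1) ^ 6f = 99 ^ 6f = f6
byte 4: (82 ^ 4b) ^ 6f = c9 ^ 6f = a6
byte 5: (77 ^ 27) ^ 74 = 50 ^ 74 = 24
byte 6: (bc ^ 0b) ^ 20 = b7 ^ 20 = 97
byte 7: (72 ^ c4) ^ 42 = b6 ^ 42 = f4
byte 8: (ff ^ ad) ^ 65 = 52 ^ 65 = 37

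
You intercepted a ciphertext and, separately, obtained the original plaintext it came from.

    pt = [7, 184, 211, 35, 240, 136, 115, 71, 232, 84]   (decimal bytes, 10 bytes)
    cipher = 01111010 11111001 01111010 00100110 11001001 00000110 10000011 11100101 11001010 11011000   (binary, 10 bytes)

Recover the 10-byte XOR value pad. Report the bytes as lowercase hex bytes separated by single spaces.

Since cipher = pt ⊕ pad, XORing both sides with pt gives pad = pt ⊕ cipher.
00000111 ⊕ 01111010 = 01111101
10111000 ⊕ 11111001 = 01000001
11010011 ⊕ 01111010 = 10101001
00100011 ⊕ 00100110 = 00000101
11110000 ⊕ 11001001 = 00111001
10001000 ⊕ 00000110 = 10001110
01110011 ⊕ 10000011 = 11110000
01000111 ⊕ 11100101 = 10100010
11101000 ⊕ 11001010 = 00100010
01010100 ⊕ 11011000 = 10001100

7d 41 a9 05 39 8e f0 a2 22 8c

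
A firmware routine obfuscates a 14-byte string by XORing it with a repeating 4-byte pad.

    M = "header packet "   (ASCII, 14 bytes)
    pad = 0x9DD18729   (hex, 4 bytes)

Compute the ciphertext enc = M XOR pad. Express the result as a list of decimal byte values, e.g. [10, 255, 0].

The 4-byte key repeats, so the effective keystream is 9d d1 87 29 9d d1 87 29 9d d1 87 29 9d d1.
byte 0: 68 XOR 9d = f5
byte 1: 65 XOR d1 = b4
byte 2: 61 XOR 87 = e6
byte 3: 64 XOR 29 = 4d
byte 4: 65 XOR 9d = f8
byte 5: 72 XOR d1 = a3
byte 6: 20 XOR 87 = a7
byte 7: 70 XOR 29 = 59
byte 8: 61 XOR 9d = fc
byte 9: 63 XOR d1 = b2
byte 10: 6b XOR 87 = ec
byte 11: 65 XOR 29 = 4c
byte 12: 74 XOR 9d = e9
byte 13: 20 XOR d1 = f1

[245, 180, 230, 77, 248, 163, 167, 89, 252, 178, 236, 76, 233, 241]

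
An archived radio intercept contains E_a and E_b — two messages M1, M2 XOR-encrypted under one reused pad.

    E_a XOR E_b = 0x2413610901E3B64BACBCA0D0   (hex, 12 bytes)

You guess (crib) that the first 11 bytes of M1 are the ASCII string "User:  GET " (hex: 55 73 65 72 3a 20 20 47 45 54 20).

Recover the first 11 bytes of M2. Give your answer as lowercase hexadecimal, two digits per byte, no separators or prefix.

Since E_a ⊕ E_b = M1 ⊕ M2, XORing with the guessed M1 bytes yields the corresponding M2 bytes: M2 = (E_a ⊕ E_b) ⊕ M1.
byte 0: 24 ^ 55 = 71
byte 1: 13 ^ 73 = 60
byte 2: 61 ^ 65 = 04
byte 3: 09 ^ 72 = 7b
byte 4: 01 ^ 3a = 3b
byte 5: e3 ^ 20 = c3
byte 6: b6 ^ 20 = 96
byte 7: 4b ^ 47 = 0c
byte 8: ac ^ 45 = e9
byte 9: bc ^ 54 = e8
byte 10: a0 ^ 20 = 80

7160047b3bc3960ce9e880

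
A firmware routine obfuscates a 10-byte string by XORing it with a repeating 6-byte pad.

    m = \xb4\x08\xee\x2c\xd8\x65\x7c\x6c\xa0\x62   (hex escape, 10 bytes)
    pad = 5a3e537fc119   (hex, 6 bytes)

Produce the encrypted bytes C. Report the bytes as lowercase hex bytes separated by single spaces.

ee 36 bd 53 19 7c 26 52 f3 1d

The 6-byte key repeats, so the effective keystream is 5a 3e 53 7f c1 19 5a 3e 53 7f.
byte 0: b4 xor 5a = ee
byte 1: 08 xor 3e = 36
byte 2: ee xor 53 = bd
byte 3: 2c xor 7f = 53
byte 4: d8 xor c1 = 19
byte 5: 65 xor 19 = 7c
byte 6: 7c xor 5a = 26
byte 7: 6c xor 3e = 52
byte 8: a0 xor 53 = f3
byte 9: 62 xor 7f = 1d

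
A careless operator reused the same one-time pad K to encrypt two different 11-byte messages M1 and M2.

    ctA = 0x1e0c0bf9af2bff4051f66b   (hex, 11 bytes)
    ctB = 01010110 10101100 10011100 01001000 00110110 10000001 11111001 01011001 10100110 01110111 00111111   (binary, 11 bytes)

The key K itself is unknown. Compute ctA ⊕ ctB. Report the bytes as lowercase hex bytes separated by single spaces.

48 a0 97 b1 99 aa 06 19 f7 81 54

ctA ⊕ ctB = (M1 ⊕ K) ⊕ (M2 ⊕ K) = M1 ⊕ M2 — the shared key cancels under XOR.
byte 0: 1e ^ 56 = 48
byte 1: 0c ^ ac = a0
byte 2: 0b ^ 9c = 97
byte 3: f9 ^ 48 = b1
byte 4: af ^ 36 = 99
byte 5: 2b ^ 81 = aa
byte 6: ff ^ f9 = 06
byte 7: 40 ^ 59 = 19
byte 8: 51 ^ a6 = f7
byte 9: f6 ^ 77 = 81
byte 10: 6b ^ 3f = 54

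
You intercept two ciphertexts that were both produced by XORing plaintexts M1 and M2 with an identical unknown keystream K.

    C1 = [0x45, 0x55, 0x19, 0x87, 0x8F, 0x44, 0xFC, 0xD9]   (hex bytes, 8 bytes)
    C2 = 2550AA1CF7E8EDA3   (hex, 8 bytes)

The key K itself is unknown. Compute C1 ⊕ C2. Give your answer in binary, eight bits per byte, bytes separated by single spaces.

01100000 00000101 10110011 10011011 01111000 10101100 00010001 01111010

C1 ⊕ C2 = (M1 ⊕ K) ⊕ (M2 ⊕ K) = M1 ⊕ M2 — the shared key cancels under XOR.
byte 0: 45 xor 25 = 60
byte 1: 55 xor 50 = 05
byte 2: 19 xor aa = b3
byte 3: 87 xor 1c = 9b
byte 4: 8f xor f7 = 78
byte 5: 44 xor e8 = ac
byte 6: fc xor ed = 11
byte 7: d9 xor a3 = 7a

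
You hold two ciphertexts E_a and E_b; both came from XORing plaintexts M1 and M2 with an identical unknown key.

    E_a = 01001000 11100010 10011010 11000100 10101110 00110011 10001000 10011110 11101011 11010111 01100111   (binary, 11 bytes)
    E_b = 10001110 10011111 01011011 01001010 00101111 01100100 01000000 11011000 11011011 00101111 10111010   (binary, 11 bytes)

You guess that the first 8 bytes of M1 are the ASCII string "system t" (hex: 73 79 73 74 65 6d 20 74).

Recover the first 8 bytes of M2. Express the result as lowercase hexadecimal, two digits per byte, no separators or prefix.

b504b2fae43ae832

First, E_a ⊕ E_b = (M1 ⊕ K) ⊕ (M2 ⊕ K) = M1 ⊕ M2, so the key drops out. Then M2 = (M1 ⊕ M2) ⊕ M1 over the first 8 bytes.
byte 0: (48 ⊕ 8e) ⊕ 73 = c6 ⊕ 73 = b5
byte 1: (e2 ⊕ 9f) ⊕ 79 = 7d ⊕ 79 = 04
byte 2: (9a ⊕ 5b) ⊕ 73 = c1 ⊕ 73 = b2
byte 3: (c4 ⊕ 4a) ⊕ 74 = 8e ⊕ 74 = fa
byte 4: (ae ⊕ 2f) ⊕ 65 = 81 ⊕ 65 = e4
byte 5: (33 ⊕ 64) ⊕ 6d = 57 ⊕ 6d = 3a
byte 6: (88 ⊕ 40) ⊕ 20 = c8 ⊕ 20 = e8
byte 7: (9e ⊕ d8) ⊕ 74 = 46 ⊕ 74 = 32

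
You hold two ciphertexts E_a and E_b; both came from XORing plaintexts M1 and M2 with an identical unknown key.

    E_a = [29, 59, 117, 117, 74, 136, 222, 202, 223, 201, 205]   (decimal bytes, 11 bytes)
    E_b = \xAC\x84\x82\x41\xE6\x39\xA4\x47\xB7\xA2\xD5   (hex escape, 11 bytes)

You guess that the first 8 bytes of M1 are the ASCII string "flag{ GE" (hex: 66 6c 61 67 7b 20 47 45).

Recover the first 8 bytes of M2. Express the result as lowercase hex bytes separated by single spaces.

First, E_a ⊕ E_b = (M1 ⊕ K) ⊕ (M2 ⊕ K) = M1 ⊕ M2, so the key drops out. Then M2 = (M1 ⊕ M2) ⊕ M1 over the first 8 bytes.
byte 0: (1d XOR ac) XOR 66 = b1 XOR 66 = d7
byte 1: (3b XOR 84) XOR 6c = bf XOR 6c = d3
byte 2: (75 XOR 82) XOR 61 = f7 XOR 61 = 96
byte 3: (75 XOR 41) XOR 67 = 34 XOR 67 = 53
byte 4: (4a XOR e6) XOR 7b = ac XOR 7b = d7
byte 5: (88 XOR 39) XOR 20 = b1 XOR 20 = 91
byte 6: (de XOR a4) XOR 47 = 7a XOR 47 = 3d
byte 7: (ca XOR 47) XOR 45 = 8d XOR 45 = c8

d7 d3 96 53 d7 91 3d c8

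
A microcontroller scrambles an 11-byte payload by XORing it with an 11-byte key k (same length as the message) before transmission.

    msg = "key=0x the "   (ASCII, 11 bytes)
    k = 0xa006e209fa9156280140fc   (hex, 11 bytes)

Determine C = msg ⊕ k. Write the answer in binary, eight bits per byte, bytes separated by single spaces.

11001011 01100011 10011011 00110100 11001010 11101001 01110110 01011100 01101001 00100101 11011100

XOR is its own inverse, so applying the key byte-wise gives the result directly.
byte 0: 6b ^ a0 = cb
byte 1: 65 ^ 06 = 63
byte 2: 79 ^ e2 = 9b
byte 3: 3d ^ 09 = 34
byte 4: 30 ^ fa = ca
byte 5: 78 ^ 91 = e9
byte 6: 20 ^ 56 = 76
byte 7: 74 ^ 28 = 5c
byte 8: 68 ^ 01 = 69
byte 9: 65 ^ 40 = 25
byte 10: 20 ^ fc = dc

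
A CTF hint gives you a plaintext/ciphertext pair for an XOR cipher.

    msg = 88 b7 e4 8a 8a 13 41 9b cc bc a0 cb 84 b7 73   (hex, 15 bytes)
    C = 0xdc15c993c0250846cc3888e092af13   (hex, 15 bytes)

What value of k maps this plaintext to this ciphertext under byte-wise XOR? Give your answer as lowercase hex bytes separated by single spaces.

54 a2 2d 19 4a 36 49 dd 00 84 28 2b 16 18 60

Since C = msg ⊕ k, XORing both sides with msg gives k = msg ⊕ C.
88 xor dc = 54
b7 xor 15 = a2
e4 xor c9 = 2d
8a xor 93 = 19
8a xor c0 = 4a
13 xor 25 = 36
41 xor 08 = 49
9b xor 46 = dd
cc xor cc = 00
bc xor 38 = 84
a0 xor 88 = 28
cb xor e0 = 2b
84 xor 92 = 16
b7 xor af = 18
73 xor 13 = 60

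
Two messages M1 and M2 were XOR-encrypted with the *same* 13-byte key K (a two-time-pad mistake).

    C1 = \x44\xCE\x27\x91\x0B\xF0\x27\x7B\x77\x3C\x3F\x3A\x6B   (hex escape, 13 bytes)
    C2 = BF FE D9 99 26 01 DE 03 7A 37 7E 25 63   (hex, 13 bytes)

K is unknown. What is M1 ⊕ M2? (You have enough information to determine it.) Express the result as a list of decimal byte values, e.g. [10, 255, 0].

[251, 48, 254, 8, 45, 241, 249, 120, 13, 11, 65, 31, 8]

C1 ⊕ C2 = (M1 ⊕ K) ⊕ (M2 ⊕ K) = M1 ⊕ M2 — the shared key cancels under XOR.
44 ⊕ bf = fb
ce ⊕ fe = 30
27 ⊕ d9 = fe
91 ⊕ 99 = 08
0b ⊕ 26 = 2d
f0 ⊕ 01 = f1
27 ⊕ de = f9
7b ⊕ 03 = 78
77 ⊕ 7a = 0d
3c ⊕ 37 = 0b
3f ⊕ 7e = 41
3a ⊕ 25 = 1f
6b ⊕ 63 = 08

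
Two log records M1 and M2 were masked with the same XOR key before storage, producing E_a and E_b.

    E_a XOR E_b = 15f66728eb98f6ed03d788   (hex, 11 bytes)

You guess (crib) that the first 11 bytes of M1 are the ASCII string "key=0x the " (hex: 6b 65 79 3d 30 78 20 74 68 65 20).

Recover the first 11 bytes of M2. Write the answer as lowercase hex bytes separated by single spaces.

7e 93 1e 15 db e0 d6 99 6b b2 a8

Since E_a ⊕ E_b = M1 ⊕ M2, XORing with the guessed M1 bytes yields the corresponding M2 bytes: M2 = (E_a ⊕ E_b) ⊕ M1.
15 XOR 6b = 7e
f6 XOR 65 = 93
67 XOR 79 = 1e
28 XOR 3d = 15
eb XOR 30 = db
98 XOR 78 = e0
f6 XOR 20 = d6
ed XOR 74 = 99
03 XOR 68 = 6b
d7 XOR 65 = b2
88 XOR 20 = a8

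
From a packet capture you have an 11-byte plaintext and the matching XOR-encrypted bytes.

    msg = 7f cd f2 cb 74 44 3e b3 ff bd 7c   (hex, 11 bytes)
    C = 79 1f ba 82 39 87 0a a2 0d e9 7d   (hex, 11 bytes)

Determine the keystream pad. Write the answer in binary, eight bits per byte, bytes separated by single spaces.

00000110 11010010 01001000 01001001 01001101 11000011 00110100 00010001 11110010 01010100 00000001

Since C = msg ⊕ pad, XORing both sides with msg gives pad = msg ⊕ C.
byte 0: 01111111 XOR 01111001 = 00000110
byte 1: 11001101 XOR 00011111 = 11010010
byte 2: 11110010 XOR 10111010 = 01001000
byte 3: 11001011 XOR 10000010 = 01001001
byte 4: 01110100 XOR 00111001 = 01001101
byte 5: 01000100 XOR 10000111 = 11000011
byte 6: 00111110 XOR 00001010 = 00110100
byte 7: 10110011 XOR 10100010 = 00010001
byte 8: 11111111 XOR 00001101 = 11110010
byte 9: 10111101 XOR 11101001 = 01010100
byte 10: 01111100 XOR 01111101 = 00000001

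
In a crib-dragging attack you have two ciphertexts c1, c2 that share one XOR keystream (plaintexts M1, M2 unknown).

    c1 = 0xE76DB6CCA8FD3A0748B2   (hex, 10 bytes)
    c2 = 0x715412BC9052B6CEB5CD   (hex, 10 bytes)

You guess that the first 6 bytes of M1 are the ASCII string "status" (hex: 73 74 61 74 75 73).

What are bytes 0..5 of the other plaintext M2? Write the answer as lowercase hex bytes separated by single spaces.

e5 4d c5 04 4d dc

First, c1 ⊕ c2 = (M1 ⊕ K) ⊕ (M2 ⊕ K) = M1 ⊕ M2, so the key drops out. Then M2 = (M1 ⊕ M2) ⊕ M1 over the first 6 bytes.
byte 0: (e7 ^ 71) ^ 73 = 96 ^ 73 = e5
byte 1: (6d ^ 54) ^ 74 = 39 ^ 74 = 4d
byte 2: (b6 ^ 12) ^ 61 = a4 ^ 61 = c5
byte 3: (cc ^ bc) ^ 74 = 70 ^ 74 = 04
byte 4: (a8 ^ 90) ^ 75 = 38 ^ 75 = 4d
byte 5: (fd ^ 52) ^ 73 = af ^ 73 = dc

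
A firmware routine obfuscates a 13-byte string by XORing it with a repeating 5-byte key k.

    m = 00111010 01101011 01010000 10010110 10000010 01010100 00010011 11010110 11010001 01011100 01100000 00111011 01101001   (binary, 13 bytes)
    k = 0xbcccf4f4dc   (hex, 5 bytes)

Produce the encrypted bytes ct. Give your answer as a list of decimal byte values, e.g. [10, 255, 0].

[134, 167, 164, 98, 94, 232, 223, 34, 37, 128, 220, 247, 157]

The 5-byte key repeats, so the effective keystream is bc cc f4 f4 dc bc cc f4 f4 dc bc cc f4.
byte 0: 3a ^ bc = 86
byte 1: 6b ^ cc = a7
byte 2: 50 ^ f4 = a4
byte 3: 96 ^ f4 = 62
byte 4: 82 ^ dc = 5e
byte 5: 54 ^ bc = e8
byte 6: 13 ^ cc = df
byte 7: d6 ^ f4 = 22
byte 8: d1 ^ f4 = 25
byte 9: 5c ^ dc = 80
byte 10: 60 ^ bc = dc
byte 11: 3b ^ cc = f7
byte 12: 69 ^ f4 = 9d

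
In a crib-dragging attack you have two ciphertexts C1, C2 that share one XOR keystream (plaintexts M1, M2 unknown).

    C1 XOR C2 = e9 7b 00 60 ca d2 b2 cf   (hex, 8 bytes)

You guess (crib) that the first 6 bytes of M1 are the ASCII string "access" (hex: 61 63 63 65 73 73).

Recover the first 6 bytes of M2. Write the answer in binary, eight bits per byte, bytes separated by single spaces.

10001000 00011000 01100011 00000101 10111001 10100001

Since C1 ⊕ C2 = M1 ⊕ M2, XORing with the guessed M1 bytes yields the corresponding M2 bytes: M2 = (C1 ⊕ C2) ⊕ M1.
byte 0: 233 XOR  97 = 136
byte 1: 123 XOR  99 =  24
byte 2:   0 XOR  99 =  99
byte 3:  96 XOR 101 =   5
byte 4: 202 XOR 115 = 185
byte 5: 210 XOR 115 = 161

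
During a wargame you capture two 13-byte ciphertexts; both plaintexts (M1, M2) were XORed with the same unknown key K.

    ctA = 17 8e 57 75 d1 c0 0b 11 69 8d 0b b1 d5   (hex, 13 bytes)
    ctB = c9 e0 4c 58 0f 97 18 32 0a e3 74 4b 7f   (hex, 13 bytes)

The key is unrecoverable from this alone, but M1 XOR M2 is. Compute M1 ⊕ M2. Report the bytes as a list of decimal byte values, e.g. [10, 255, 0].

ctA ⊕ ctB = (M1 ⊕ K) ⊕ (M2 ⊕ K) = M1 ⊕ M2 — the shared key cancels under XOR.
 23 ⊕ 201 = 222
142 ⊕ 224 = 110
 87 ⊕  76 =  27
117 ⊕  88 =  45
209 ⊕  15 = 222
192 ⊕ 151 =  87
 11 ⊕  24 =  19
 17 ⊕  50 =  35
105 ⊕  10 =  99
141 ⊕ 227 = 110
 11 ⊕ 116 = 127
177 ⊕  75 = 250
213 ⊕ 127 = 170

[222, 110, 27, 45, 222, 87, 19, 35, 99, 110, 127, 250, 170]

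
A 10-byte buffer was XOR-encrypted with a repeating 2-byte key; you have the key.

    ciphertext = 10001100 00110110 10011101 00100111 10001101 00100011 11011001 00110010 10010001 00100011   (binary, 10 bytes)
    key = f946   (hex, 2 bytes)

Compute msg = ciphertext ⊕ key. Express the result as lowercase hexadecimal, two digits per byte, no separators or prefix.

75706461746520746865

The 2-byte key repeats, so the effective keystream is f9 46 f9 46 f9 46 f9 46 f9 46.
byte 0: 8c ^ f9 = 75
byte 1: 36 ^ 46 = 70
byte 2: 9d ^ f9 = 64
byte 3: 27 ^ 46 = 61
byte 4: 8d ^ f9 = 74
byte 5: 23 ^ 46 = 65
byte 6: d9 ^ f9 = 20
byte 7: 32 ^ 46 = 74
byte 8: 91 ^ f9 = 68
byte 9: 23 ^ 46 = 65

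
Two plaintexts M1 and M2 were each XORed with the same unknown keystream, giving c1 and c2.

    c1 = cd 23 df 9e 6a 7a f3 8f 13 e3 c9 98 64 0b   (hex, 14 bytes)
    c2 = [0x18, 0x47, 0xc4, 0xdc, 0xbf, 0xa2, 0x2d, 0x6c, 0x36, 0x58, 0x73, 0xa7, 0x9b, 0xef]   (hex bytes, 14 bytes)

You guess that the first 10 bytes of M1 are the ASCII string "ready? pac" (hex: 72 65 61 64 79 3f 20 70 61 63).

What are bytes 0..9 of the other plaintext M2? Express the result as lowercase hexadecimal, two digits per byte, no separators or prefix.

a7017a26ace7fe9344d8

First, c1 ⊕ c2 = (M1 ⊕ K) ⊕ (M2 ⊕ K) = M1 ⊕ M2, so the key drops out. Then M2 = (M1 ⊕ M2) ⊕ M1 over the first 10 bytes.
byte 0: (cd ^ 18) ^ 72 = d5 ^ 72 = a7
byte 1: (23 ^ 47) ^ 65 = 64 ^ 65 = 01
byte 2: (df ^ c4) ^ 61 = 1b ^ 61 = 7a
byte 3: (9e ^ dc) ^ 64 = 42 ^ 64 = 26
byte 4: (6a ^ bf) ^ 79 = d5 ^ 79 = ac
byte 5: (7a ^ a2) ^ 3f = d8 ^ 3f = e7
byte 6: (f3 ^ 2d) ^ 20 = de ^ 20 = fe
byte 7: (8f ^ 6c) ^ 70 = e3 ^ 70 = 93
byte 8: (13 ^ 36) ^ 61 = 25 ^ 61 = 44
byte 9: (e3 ^ 58) ^ 63 = bb ^ 63 = d8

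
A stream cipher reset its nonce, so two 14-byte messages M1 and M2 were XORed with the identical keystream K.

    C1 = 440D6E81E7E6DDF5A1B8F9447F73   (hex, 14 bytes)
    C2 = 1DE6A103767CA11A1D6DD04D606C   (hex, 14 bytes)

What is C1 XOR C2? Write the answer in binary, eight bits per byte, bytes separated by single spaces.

01011001 11101011 11001111 10000010 10010001 10011010 01111100 11101111 10111100 11010101 00101001 00001001 00011111 00011111

C1 ⊕ C2 = (M1 ⊕ K) ⊕ (M2 ⊕ K) = M1 ⊕ M2 — the shared key cancels under XOR.
byte 0: 44 ^ 1d = 59
byte 1: 0d ^ e6 = eb
byte 2: 6e ^ a1 = cf
byte 3: 81 ^ 03 = 82
byte 4: e7 ^ 76 = 91
byte 5: e6 ^ 7c = 9a
byte 6: dd ^ a1 = 7c
byte 7: f5 ^ 1a = ef
byte 8: a1 ^ 1d = bc
byte 9: b8 ^ 6d = d5
byte 10: f9 ^ d0 = 29
byte 11: 44 ^ 4d = 09
byte 12: 7f ^ 60 = 1f
byte 13: 73 ^ 6c = 1f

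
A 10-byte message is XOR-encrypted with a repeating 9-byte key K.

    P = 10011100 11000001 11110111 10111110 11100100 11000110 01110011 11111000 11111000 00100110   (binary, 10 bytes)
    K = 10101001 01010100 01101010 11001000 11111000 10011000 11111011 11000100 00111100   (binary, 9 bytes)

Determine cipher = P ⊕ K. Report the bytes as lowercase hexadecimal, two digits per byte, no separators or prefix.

The 9-byte key repeats, so the effective keystream is a9 54 6a c8 f8 98 fb c4 3c a9.
byte 0: 10011100 XOR 10101001 = 00110101
byte 1: 11000001 XOR 01010100 = 10010101
byte 2: 11110111 XOR 01101010 = 10011101
byte 3: 10111110 XOR 11001000 = 01110110
byte 4: 11100100 XOR 11111000 = 00011100
byte 5: 11000110 XOR 10011000 = 01011110
byte 6: 01110011 XOR 11111011 = 10001000
byte 7: 11111000 XOR 11000100 = 00111100
byte 8: 11111000 XOR 00111100 = 11000100
byte 9: 00100110 XOR 10101001 = 10001111

35959d761c5e883cc48f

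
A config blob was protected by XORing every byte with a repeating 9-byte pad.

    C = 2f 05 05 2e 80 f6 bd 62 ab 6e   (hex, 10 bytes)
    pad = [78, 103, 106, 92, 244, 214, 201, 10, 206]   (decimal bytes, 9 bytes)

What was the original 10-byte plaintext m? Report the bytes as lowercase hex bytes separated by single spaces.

The 9-byte key repeats, so the effective keystream is 4e 67 6a 5c f4 d6 c9 0a ce 4e.
byte 0: 00101111 ⊕ 01001110 = 01100001
byte 1: 00000101 ⊕ 01100111 = 01100010
byte 2: 00000101 ⊕ 01101010 = 01101111
byte 3: 00101110 ⊕ 01011100 = 01110010
byte 4: 10000000 ⊕ 11110100 = 01110100
byte 5: 11110110 ⊕ 11010110 = 00100000
byte 6: 10111101 ⊕ 11001001 = 01110100
byte 7: 01100010 ⊕ 00001010 = 01101000
byte 8: 10101011 ⊕ 11001110 = 01100101
byte 9: 01101110 ⊕ 01001110 = 00100000

61 62 6f 72 74 20 74 68 65 20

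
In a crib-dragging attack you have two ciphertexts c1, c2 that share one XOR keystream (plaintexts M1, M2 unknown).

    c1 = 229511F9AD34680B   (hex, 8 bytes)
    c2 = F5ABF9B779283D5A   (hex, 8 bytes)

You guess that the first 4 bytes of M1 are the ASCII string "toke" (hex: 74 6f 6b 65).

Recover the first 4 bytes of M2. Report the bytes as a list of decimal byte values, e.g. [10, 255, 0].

[163, 81, 131, 43]

First, c1 ⊕ c2 = (M1 ⊕ K) ⊕ (M2 ⊕ K) = M1 ⊕ M2, so the key drops out. Then M2 = (M1 ⊕ M2) ⊕ M1 over the first 4 bytes.
byte 0: (22 XOR f5) XOR 74 = d7 XOR 74 = a3
byte 1: (95 XOR ab) XOR 6f = 3e XOR 6f = 51
byte 2: (11 XOR f9) XOR 6b = e8 XOR 6b = 83
byte 3: (f9 XOR b7) XOR 65 = 4e XOR 65 = 2b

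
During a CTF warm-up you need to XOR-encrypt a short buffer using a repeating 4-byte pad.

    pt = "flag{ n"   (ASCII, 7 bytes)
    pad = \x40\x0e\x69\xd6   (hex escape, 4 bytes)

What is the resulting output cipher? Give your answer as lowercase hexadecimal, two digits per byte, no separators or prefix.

The 4-byte key repeats, so the effective keystream is 40 0e 69 d6 40 0e 69.
byte 0: 66 ⊕ 40 = 26
byte 1: 6c ⊕ 0e = 62
byte 2: 61 ⊕ 69 = 08
byte 3: 67 ⊕ d6 = b1
byte 4: 7b ⊕ 40 = 3b
byte 5: 20 ⊕ 0e = 2e
byte 6: 6e ⊕ 69 = 07

266208b13b2e07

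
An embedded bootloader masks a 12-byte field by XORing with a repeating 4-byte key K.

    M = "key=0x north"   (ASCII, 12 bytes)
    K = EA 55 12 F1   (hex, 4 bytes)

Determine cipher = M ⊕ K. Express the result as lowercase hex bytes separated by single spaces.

81 30 6b cc da 2d 32 9f 85 27 66 99

The 4-byte key repeats, so the effective keystream is ea 55 12 f1 ea 55 12 f1 ea 55 12 f1.
byte 0: 01101011 xor 11101010 = 10000001
byte 1: 01100101 xor 01010101 = 00110000
byte 2: 01111001 xor 00010010 = 01101011
byte 3: 00111101 xor 11110001 = 11001100
byte 4: 00110000 xor 11101010 = 11011010
byte 5: 01111000 xor 01010101 = 00101101
byte 6: 00100000 xor 00010010 = 00110010
byte 7: 01101110 xor 11110001 = 10011111
byte 8: 01101111 xor 11101010 = 10000101
byte 9: 01110010 xor 01010101 = 00100111
byte 10: 01110100 xor 00010010 = 01100110
byte 11: 01101000 xor 11110001 = 10011001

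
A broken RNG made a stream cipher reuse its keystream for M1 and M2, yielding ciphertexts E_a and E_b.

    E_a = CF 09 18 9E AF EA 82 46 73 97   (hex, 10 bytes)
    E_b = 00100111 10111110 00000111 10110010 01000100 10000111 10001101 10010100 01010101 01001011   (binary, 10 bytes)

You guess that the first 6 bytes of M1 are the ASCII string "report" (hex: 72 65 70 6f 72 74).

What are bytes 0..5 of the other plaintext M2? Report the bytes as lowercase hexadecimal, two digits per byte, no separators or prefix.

9ad26f439919

First, E_a ⊕ E_b = (M1 ⊕ K) ⊕ (M2 ⊕ K) = M1 ⊕ M2, so the key drops out. Then M2 = (M1 ⊕ M2) ⊕ M1 over the first 6 bytes.
byte 0: (cf ⊕ 27) ⊕ 72 = e8 ⊕ 72 = 9a
byte 1: (09 ⊕ be) ⊕ 65 = b7 ⊕ 65 = d2
byte 2: (18 ⊕ 07) ⊕ 70 = 1f ⊕ 70 = 6f
byte 3: (9e ⊕ b2) ⊕ 6f = 2c ⊕ 6f = 43
byte 4: (af ⊕ 44) ⊕ 72 = eb ⊕ 72 = 99
byte 5: (ea ⊕ 87) ⊕ 74 = 6d ⊕ 74 = 19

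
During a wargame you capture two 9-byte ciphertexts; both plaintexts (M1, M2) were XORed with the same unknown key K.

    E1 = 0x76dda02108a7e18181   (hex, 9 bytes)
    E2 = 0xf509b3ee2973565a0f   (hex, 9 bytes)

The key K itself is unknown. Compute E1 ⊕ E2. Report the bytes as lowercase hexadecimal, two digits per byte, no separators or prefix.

E1 ⊕ E2 = (M1 ⊕ K) ⊕ (M2 ⊕ K) = M1 ⊕ M2 — the shared key cancels under XOR.
byte 0: 76 ^ f5 = 83
byte 1: dd ^ 09 = d4
byte 2: a0 ^ b3 = 13
byte 3: 21 ^ ee = cf
byte 4: 08 ^ 29 = 21
byte 5: a7 ^ 73 = d4
byte 6: e1 ^ 56 = b7
byte 7: 81 ^ 5a = db
byte 8: 81 ^ 0f = 8e

83d413cf21d4b7db8e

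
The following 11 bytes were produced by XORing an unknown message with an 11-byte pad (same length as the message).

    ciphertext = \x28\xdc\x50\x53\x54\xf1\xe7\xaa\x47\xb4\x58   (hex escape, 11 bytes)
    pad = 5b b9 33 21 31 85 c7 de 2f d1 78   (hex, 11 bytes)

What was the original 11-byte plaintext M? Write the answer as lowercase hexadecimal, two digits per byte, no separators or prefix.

byte 0:  40 ^  91 = 115
byte 1: 220 ^ 185 = 101
byte 2:  80 ^  51 =  99
byte 3:  83 ^  33 = 114
byte 4:  84 ^  49 = 101
byte 5: 241 ^ 133 = 116
byte 6: 231 ^ 199 =  32
byte 7: 170 ^ 222 = 116
byte 8:  71 ^  47 = 104
byte 9: 180 ^ 209 = 101
byte 10:  88 ^ 120 =  32

7365637265742074686520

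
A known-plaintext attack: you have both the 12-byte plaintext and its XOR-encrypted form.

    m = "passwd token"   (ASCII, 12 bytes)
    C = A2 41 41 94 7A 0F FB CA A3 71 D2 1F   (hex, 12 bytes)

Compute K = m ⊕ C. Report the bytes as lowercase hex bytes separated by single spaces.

Since C = m ⊕ K, XORing both sides with m gives K = m ⊕ C.
byte 0: 70 xor a2 = d2
byte 1: 61 xor 41 = 20
byte 2: 73 xor 41 = 32
byte 3: 73 xor 94 = e7
byte 4: 77 xor 7a = 0d
byte 5: 64 xor 0f = 6b
byte 6: 20 xor fb = db
byte 7: 74 xor ca = be
byte 8: 6f xor a3 = cc
byte 9: 6b xor 71 = 1a
byte 10: 65 xor d2 = b7
byte 11: 6e xor 1f = 71

d2 20 32 e7 0d 6b db be cc 1a b7 71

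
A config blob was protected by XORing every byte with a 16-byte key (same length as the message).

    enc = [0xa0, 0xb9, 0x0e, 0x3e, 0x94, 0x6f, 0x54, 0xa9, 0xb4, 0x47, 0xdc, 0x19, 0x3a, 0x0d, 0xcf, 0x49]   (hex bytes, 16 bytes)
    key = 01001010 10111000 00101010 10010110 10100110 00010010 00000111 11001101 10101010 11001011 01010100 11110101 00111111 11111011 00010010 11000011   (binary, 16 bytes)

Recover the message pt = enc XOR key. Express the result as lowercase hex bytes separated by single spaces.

ea 01 24 a8 32 7d 53 64 1e 8c 88 ec 05 f6 dd 8a

XOR is its own inverse, so applying the key byte-wise gives the result directly.
160 ^  74 = 234
185 ^ 184 =   1
 14 ^  42 =  36
 62 ^ 150 = 168
148 ^ 166 =  50
111 ^  18 = 125
 84 ^   7 =  83
169 ^ 205 = 100
180 ^ 170 =  30
 71 ^ 203 = 140
220 ^  84 = 136
 25 ^ 245 = 236
 58 ^  63 =   5
 13 ^ 251 = 246
207 ^  18 = 221
 73 ^ 195 = 138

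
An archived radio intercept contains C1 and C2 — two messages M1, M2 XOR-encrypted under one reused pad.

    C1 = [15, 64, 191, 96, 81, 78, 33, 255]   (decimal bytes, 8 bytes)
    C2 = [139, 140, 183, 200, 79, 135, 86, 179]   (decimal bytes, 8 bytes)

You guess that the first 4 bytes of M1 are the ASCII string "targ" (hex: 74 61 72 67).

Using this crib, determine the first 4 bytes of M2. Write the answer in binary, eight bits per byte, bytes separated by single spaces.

First, C1 ⊕ C2 = (M1 ⊕ K) ⊕ (M2 ⊕ K) = M1 ⊕ M2, so the key drops out. Then M2 = (M1 ⊕ M2) ⊕ M1 over the first 4 bytes.
byte 0: (0f xor 8b) xor 74 = 84 xor 74 = f0
byte 1: (40 xor 8c) xor 61 = cc xor 61 = ad
byte 2: (bf xor b7) xor 72 = 08 xor 72 = 7a
byte 3: (60 xor c8) xor 67 = a8 xor 67 = cf

11110000 10101101 01111010 11001111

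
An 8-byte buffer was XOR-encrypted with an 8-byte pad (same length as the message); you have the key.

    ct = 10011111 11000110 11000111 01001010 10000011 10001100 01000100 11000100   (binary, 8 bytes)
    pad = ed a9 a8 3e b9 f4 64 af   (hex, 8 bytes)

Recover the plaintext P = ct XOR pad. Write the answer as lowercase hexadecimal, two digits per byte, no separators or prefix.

726f6f743a78206b

9f ⊕ ed = 72
c6 ⊕ a9 = 6f
c7 ⊕ a8 = 6f
4a ⊕ 3e = 74
83 ⊕ b9 = 3a
8c ⊕ f4 = 78
44 ⊕ 64 = 20
c4 ⊕ af = 6b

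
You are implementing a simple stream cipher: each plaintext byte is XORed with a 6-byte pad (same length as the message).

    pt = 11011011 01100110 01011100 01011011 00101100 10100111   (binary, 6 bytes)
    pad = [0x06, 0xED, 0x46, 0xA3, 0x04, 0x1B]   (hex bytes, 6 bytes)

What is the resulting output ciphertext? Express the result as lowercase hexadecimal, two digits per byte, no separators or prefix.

XOR is its own inverse, so applying the key byte-wise gives the result directly.
db ^ 06 = dd
66 ^ ed = 8b
5c ^ 46 = 1a
5b ^ a3 = f8
2c ^ 04 = 28
a7 ^ 1b = bc

dd8b1af828bc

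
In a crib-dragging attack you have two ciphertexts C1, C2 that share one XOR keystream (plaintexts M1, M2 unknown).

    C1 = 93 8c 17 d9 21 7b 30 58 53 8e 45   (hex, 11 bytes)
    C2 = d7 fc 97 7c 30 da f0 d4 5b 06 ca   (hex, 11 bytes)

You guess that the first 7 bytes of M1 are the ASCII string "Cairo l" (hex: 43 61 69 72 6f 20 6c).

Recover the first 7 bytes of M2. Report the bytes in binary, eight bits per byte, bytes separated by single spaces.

00000111 00010001 11101001 11010111 01111110 10000001 10101100

First, C1 ⊕ C2 = (M1 ⊕ K) ⊕ (M2 ⊕ K) = M1 ⊕ M2, so the key drops out. Then M2 = (M1 ⊕ M2) ⊕ M1 over the first 7 bytes.
byte 0: (93 ⊕ d7) ⊕ 43 = 44 ⊕ 43 = 07
byte 1: (8c ⊕ fc) ⊕ 61 = 70 ⊕ 61 = 11
byte 2: (17 ⊕ 97) ⊕ 69 = 80 ⊕ 69 = e9
byte 3: (d9 ⊕ 7c) ⊕ 72 = a5 ⊕ 72 = d7
byte 4: (21 ⊕ 30) ⊕ 6f = 11 ⊕ 6f = 7e
byte 5: (7b ⊕ da) ⊕ 20 = a1 ⊕ 20 = 81
byte 6: (30 ⊕ f0) ⊕ 6c = c0 ⊕ 6c = ac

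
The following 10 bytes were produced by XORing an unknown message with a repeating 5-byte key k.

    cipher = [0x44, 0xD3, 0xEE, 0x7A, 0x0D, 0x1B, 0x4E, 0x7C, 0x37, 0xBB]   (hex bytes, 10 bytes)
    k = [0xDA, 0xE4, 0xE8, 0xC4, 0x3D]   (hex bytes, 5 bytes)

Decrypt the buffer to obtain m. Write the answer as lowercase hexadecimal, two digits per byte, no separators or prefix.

9e3706be30c1aa94f386

The 5-byte key repeats, so the effective keystream is da e4 e8 c4 3d da e4 e8 c4 3d.
byte 0: 44 XOR da = 9e
byte 1: d3 XOR e4 = 37
byte 2: ee XOR e8 = 06
byte 3: 7a XOR c4 = be
byte 4: 0d XOR 3d = 30
byte 5: 1b XOR da = c1
byte 6: 4e XOR e4 = aa
byte 7: 7c XOR e8 = 94
byte 8: 37 XOR c4 = f3
byte 9: bb XOR 3d = 86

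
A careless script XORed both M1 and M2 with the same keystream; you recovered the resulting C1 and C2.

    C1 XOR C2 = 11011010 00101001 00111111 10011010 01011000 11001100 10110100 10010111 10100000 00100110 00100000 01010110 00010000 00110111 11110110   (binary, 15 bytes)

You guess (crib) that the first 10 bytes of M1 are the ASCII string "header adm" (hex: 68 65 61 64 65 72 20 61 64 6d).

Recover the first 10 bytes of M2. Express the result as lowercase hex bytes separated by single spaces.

Since C1 ⊕ C2 = M1 ⊕ M2, XORing with the guessed M1 bytes yields the corresponding M2 bytes: M2 = (C1 ⊕ C2) ⊕ M1.
byte 0: 218 XOR 104 = 178
byte 1:  41 XOR 101 =  76
byte 2:  63 XOR  97 =  94
byte 3: 154 XOR 100 = 254
byte 4:  88 XOR 101 =  61
byte 5: 204 XOR 114 = 190
byte 6: 180 XOR  32 = 148
byte 7: 151 XOR  97 = 246
byte 8: 160 XOR 100 = 196
byte 9:  38 XOR 109 =  75

b2 4c 5e fe 3d be 94 f6 c4 4b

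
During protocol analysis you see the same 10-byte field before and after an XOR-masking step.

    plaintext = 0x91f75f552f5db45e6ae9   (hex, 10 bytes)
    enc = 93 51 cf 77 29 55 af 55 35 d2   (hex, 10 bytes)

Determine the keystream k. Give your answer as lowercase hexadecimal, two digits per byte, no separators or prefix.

02a6902206081b0b5f3b

Since enc = plaintext ⊕ k, XORing both sides with plaintext gives k = plaintext ⊕ enc.
91 XOR 93 = 02
f7 XOR 51 = a6
5f XOR cf = 90
55 XOR 77 = 22
2f XOR 29 = 06
5d XOR 55 = 08
b4 XOR af = 1b
5e XOR 55 = 0b
6a XOR 35 = 5f
e9 XOR d2 = 3b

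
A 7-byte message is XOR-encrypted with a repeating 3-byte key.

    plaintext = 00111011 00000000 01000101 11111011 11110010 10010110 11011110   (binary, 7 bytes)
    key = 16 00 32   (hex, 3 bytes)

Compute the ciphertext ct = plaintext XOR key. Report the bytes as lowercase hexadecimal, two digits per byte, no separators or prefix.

2d0077edf2a4c8

The 3-byte key repeats, so the effective keystream is 16 00 32 16 00 32 16.
byte 0: 3b xor 16 = 2d
byte 1: 00 xor 00 = 00
byte 2: 45 xor 32 = 77
byte 3: fb xor 16 = ed
byte 4: f2 xor 00 = f2
byte 5: 96 xor 32 = a4
byte 6: de xor 16 = c8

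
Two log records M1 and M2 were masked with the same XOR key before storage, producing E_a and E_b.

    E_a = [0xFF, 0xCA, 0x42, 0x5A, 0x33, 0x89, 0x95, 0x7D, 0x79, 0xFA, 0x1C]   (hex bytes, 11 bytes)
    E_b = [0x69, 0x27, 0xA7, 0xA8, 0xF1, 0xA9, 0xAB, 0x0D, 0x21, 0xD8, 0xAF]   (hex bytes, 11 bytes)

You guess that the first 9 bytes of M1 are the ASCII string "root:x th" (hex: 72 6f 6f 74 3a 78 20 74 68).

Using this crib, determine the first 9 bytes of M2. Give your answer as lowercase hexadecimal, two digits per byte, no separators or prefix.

First, E_a ⊕ E_b = (M1 ⊕ K) ⊕ (M2 ⊕ K) = M1 ⊕ M2, so the key drops out. Then M2 = (M1 ⊕ M2) ⊕ M1 over the first 9 bytes.
byte 0: (ff ⊕ 69) ⊕ 72 = 96 ⊕ 72 = e4
byte 1: (ca ⊕ 27) ⊕ 6f = ed ⊕ 6f = 82
byte 2: (42 ⊕ a7) ⊕ 6f = e5 ⊕ 6f = 8a
byte 3: (5a ⊕ a8) ⊕ 74 = f2 ⊕ 74 = 86
byte 4: (33 ⊕ f1) ⊕ 3a = c2 ⊕ 3a = f8
byte 5: (89 ⊕ a9) ⊕ 78 = 20 ⊕ 78 = 58
byte 6: (95 ⊕ ab) ⊕ 20 = 3e ⊕ 20 = 1e
byte 7: (7d ⊕ 0d) ⊕ 74 = 70 ⊕ 74 = 04
byte 8: (79 ⊕ 21) ⊕ 68 = 58 ⊕ 68 = 30

e4828a86f8581e0430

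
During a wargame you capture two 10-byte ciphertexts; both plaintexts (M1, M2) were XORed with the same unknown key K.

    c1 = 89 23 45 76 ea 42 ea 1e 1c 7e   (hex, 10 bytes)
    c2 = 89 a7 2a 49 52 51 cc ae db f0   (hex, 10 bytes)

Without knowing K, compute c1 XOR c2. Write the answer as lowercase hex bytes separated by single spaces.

c1 ⊕ c2 = (M1 ⊕ K) ⊕ (M2 ⊕ K) = M1 ⊕ M2 — the shared key cancels under XOR.
89 xor 89 = 00
23 xor a7 = 84
45 xor 2a = 6f
76 xor 49 = 3f
ea xor 52 = b8
42 xor 51 = 13
ea xor cc = 26
1e xor ae = b0
1c xor db = c7
7e xor f0 = 8e

00 84 6f 3f b8 13 26 b0 c7 8e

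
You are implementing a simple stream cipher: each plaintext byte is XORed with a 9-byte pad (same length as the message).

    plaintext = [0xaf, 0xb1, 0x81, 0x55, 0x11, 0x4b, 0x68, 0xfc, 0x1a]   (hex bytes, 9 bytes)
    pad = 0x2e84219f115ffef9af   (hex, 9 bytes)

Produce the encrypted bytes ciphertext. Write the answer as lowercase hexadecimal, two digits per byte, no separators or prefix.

XOR is its own inverse, so applying the key byte-wise gives the result directly.
af XOR 2e = 81
b1 XOR 84 = 35
81 XOR 21 = a0
55 XOR 9f = ca
11 XOR 11 = 00
4b XOR 5f = 14
68 XOR fe = 96
fc XOR f9 = 05
1a XOR af = b5

8135a0ca00149605b5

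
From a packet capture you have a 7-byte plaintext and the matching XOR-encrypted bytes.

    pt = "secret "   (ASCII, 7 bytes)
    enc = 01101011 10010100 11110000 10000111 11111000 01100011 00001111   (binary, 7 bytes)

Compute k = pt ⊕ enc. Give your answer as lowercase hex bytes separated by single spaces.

18 f1 93 f5 9d 17 2f

Since enc = pt ⊕ k, XORing both sides with pt gives k = pt ⊕ enc.
01110011 xor 01101011 = 00011000
01100101 xor 10010100 = 11110001
01100011 xor 11110000 = 10010011
01110010 xor 10000111 = 11110101
01100101 xor 11111000 = 10011101
01110100 xor 01100011 = 00010111
00100000 xor 00001111 = 00101111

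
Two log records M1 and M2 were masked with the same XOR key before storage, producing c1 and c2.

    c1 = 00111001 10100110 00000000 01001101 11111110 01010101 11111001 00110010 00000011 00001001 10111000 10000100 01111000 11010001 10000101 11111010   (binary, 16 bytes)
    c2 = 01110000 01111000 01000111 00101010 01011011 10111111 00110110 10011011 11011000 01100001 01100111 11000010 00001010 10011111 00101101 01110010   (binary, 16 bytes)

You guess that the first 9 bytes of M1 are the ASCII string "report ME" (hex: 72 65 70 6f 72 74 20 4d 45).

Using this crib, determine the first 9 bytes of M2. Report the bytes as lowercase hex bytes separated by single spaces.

First, c1 ⊕ c2 = (M1 ⊕ K) ⊕ (M2 ⊕ K) = M1 ⊕ M2, so the key drops out. Then M2 = (M1 ⊕ M2) ⊕ M1 over the first 9 bytes.
byte 0: (39 ⊕ 70) ⊕ 72 = 49 ⊕ 72 = 3b
byte 1: (a6 ⊕ 78) ⊕ 65 = de ⊕ 65 = bb
byte 2: (00 ⊕ 47) ⊕ 70 = 47 ⊕ 70 = 37
byte 3: (4d ⊕ 2a) ⊕ 6f = 67 ⊕ 6f = 08
byte 4: (fe ⊕ 5b) ⊕ 72 = a5 ⊕ 72 = d7
byte 5: (55 ⊕ bf) ⊕ 74 = ea ⊕ 74 = 9e
byte 6: (f9 ⊕ 36) ⊕ 20 = cf ⊕ 20 = ef
byte 7: (32 ⊕ 9b) ⊕ 4d = a9 ⊕ 4d = e4
byte 8: (03 ⊕ d8) ⊕ 45 = db ⊕ 45 = 9e

3b bb 37 08 d7 9e ef e4 9e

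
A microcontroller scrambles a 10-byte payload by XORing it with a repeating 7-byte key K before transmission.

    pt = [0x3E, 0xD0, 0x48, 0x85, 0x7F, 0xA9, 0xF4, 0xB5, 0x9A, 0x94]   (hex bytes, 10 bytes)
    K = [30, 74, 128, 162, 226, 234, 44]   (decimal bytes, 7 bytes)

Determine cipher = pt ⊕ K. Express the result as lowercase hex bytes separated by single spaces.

The 7-byte key repeats, so the effective keystream is 1e 4a 80 a2 e2 ea 2c 1e 4a 80.
byte 0: 3e xor 1e = 20
byte 1: d0 xor 4a = 9a
byte 2: 48 xor 80 = c8
byte 3: 85 xor a2 = 27
byte 4: 7f xor e2 = 9d
byte 5: a9 xor ea = 43
byte 6: f4 xor 2c = d8
byte 7: b5 xor 1e = ab
byte 8: 9a xor 4a = d0
byte 9: 94 xor 80 = 14

20 9a c8 27 9d 43 d8 ab d0 14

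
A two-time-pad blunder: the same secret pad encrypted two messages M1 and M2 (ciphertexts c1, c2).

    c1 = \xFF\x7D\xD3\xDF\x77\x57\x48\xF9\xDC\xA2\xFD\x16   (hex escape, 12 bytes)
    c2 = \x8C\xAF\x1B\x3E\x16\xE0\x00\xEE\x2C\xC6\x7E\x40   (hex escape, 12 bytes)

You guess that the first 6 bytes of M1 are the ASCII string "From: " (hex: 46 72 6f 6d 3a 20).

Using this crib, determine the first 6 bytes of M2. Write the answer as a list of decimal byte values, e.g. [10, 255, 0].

First, c1 ⊕ c2 = (M1 ⊕ K) ⊕ (M2 ⊕ K) = M1 ⊕ M2, so the key drops out. Then M2 = (M1 ⊕ M2) ⊕ M1 over the first 6 bytes.
byte 0: (ff xor 8c) xor 46 = 73 xor 46 = 35
byte 1: (7d xor af) xor 72 = d2 xor 72 = a0
byte 2: (d3 xor 1b) xor 6f = c8 xor 6f = a7
byte 3: (df xor 3e) xor 6d = e1 xor 6d = 8c
byte 4: (77 xor 16) xor 3a = 61 xor 3a = 5b
byte 5: (57 xor e0) xor 20 = b7 xor 20 = 97

[53, 160, 167, 140, 91, 151]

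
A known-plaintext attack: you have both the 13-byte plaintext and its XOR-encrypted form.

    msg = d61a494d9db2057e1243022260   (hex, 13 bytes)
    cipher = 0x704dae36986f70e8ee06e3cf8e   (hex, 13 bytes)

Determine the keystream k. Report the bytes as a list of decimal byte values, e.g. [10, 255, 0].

Since cipher = msg ⊕ k, XORing both sides with msg gives k = msg ⊕ cipher.
d6 XOR 70 = a6
1a XOR 4d = 57
49 XOR ae = e7
4d XOR 36 = 7b
9d XOR 98 = 05
b2 XOR 6f = dd
05 XOR 70 = 75
7e XOR e8 = 96
12 XOR ee = fc
43 XOR 06 = 45
02 XOR e3 = e1
22 XOR cf = ed
60 XOR 8e = ee

[166, 87, 231, 123, 5, 221, 117, 150, 252, 69, 225, 237, 238]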